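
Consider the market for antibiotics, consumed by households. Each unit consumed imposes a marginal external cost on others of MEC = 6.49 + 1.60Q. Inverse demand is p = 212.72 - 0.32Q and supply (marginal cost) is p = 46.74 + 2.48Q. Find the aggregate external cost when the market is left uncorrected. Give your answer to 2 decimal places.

Market equilibrium (private): 46.74 + 2.48Q = 212.72 - 0.32Q → Q_m = 59.2786.
Total external cost = ∫₀^{Q_m} (6.49 + 1.60Q) dQ = 6.49×59.2786 + ½×1.60×59.2786² = 3195.8800.

3195.88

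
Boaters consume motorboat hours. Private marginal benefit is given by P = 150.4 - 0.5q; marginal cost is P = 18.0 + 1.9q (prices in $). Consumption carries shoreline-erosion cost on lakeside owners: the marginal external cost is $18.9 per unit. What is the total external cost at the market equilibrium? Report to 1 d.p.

$1042.7

Market equilibrium (private): 18.0 + 1.9q = 150.4 - 0.5q → q_m = 55.1667.
Total external cost = MEC × q_m = 18.9 × 55.1667 = 1042.6506.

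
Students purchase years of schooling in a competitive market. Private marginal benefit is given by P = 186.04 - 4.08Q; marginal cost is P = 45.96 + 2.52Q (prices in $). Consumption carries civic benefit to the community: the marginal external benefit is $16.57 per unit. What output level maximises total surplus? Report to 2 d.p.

Social marginal benefit = demand + MEB = 202.61 - 4.08Q.
Set SMB = MC: 202.61 - 4.08Q = 45.96 + 2.52Q → Q* = 23.7348.

Q* = 23.73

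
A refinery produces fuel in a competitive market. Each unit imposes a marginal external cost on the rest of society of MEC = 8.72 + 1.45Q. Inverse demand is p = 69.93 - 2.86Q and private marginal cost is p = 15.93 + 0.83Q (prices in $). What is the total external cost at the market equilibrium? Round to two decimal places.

Market equilibrium (private): 15.93 + 0.83Q = 69.93 - 2.86Q → Q_m = 14.6341.
Total external cost = ∫₀^{Q_m} (8.72 + 1.45Q) dQ = 8.72×14.6341 + ½×1.45×14.6341² = 282.8731.

$282.87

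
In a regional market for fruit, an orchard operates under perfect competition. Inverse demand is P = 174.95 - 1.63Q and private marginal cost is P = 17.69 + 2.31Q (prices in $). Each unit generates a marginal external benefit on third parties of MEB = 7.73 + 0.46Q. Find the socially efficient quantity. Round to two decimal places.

Q* = 47.41

Social marginal cost = private MC − MEB = 9.96 + 1.85Q.
Set SMC = demand: 9.96 + 1.85Q = 174.95 - 1.63Q → Q* = 47.4109.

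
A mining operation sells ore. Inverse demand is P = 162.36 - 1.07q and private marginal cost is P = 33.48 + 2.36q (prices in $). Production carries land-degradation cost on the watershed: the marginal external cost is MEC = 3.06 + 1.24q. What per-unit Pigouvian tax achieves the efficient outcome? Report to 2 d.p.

tax = $36.47 per unit

Social marginal cost = private MC + MEC = 36.54 + 3.60q.
Set SMC = demand: 36.54 + 3.60q = 162.36 - 1.07q → q* = 26.9422.
The Pigouvian tax equals MEC at q*: 3.06 + 1.24×26.9422 = 36.4683.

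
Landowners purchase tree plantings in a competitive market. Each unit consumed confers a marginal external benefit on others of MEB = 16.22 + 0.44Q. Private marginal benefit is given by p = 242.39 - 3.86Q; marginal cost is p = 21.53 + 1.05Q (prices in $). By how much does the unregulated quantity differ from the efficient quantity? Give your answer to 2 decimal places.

8.06 units

Market equilibrium (private): 21.53 + 1.05Q = 242.39 - 3.86Q → Q_m = 44.9817.
Social marginal benefit = demand + MEB = 258.61 - 3.42Q.
Set SMB = MC: 258.61 - 3.42Q = 21.53 + 1.05Q → Q* = 53.0380.
Gap = |44.9817 − 53.0380| = 8.0563.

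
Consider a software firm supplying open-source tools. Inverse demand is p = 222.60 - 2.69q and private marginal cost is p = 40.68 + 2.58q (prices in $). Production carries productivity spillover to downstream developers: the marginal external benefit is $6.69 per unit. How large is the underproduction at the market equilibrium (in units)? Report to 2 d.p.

1.27 units

Market equilibrium (private): 40.68 + 2.58q = 222.60 - 2.69q → q_m = 34.5199.
Social marginal cost = private MC − MEB = 33.99 + 2.58q.
Set SMC = demand: 33.99 + 2.58q = 222.60 - 2.69q → q* = 35.7894.
Gap = |34.5199 − 35.7894| = 1.2695.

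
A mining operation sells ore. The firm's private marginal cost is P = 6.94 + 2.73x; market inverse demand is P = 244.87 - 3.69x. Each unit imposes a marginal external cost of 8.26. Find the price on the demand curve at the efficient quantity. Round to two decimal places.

Social marginal cost = private MC + MEC = 15.20 + 2.73x.
Set SMC = demand: 15.20 + 2.73x = 244.87 - 3.69x → x* = 35.7741.
Consumer price on the demand curve at x*: 244.87 − 3.69×35.7741 = 112.8636.

P = 112.86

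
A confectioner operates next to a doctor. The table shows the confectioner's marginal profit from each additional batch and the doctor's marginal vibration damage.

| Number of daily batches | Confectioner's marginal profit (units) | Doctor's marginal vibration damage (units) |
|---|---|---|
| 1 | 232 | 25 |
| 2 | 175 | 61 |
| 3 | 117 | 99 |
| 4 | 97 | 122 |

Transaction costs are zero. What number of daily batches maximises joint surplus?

3

Bargaining reaches the level where marginal profit last exceeds marginal vibration damage.
That holds through level 3 (117 ≥ 99) but not at 4 (97 < 122).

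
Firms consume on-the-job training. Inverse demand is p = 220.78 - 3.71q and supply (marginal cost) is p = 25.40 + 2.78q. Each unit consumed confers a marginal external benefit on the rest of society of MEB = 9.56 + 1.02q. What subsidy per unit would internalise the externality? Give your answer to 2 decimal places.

subsidy = 47.78 per unit

Social marginal benefit = demand + MEB = 230.34 - 2.69q.
Set SMB = MC: 230.34 - 2.69q = 25.40 + 2.78q → q* = 37.4662.
The Pigouvian subsidy equals MEB at q*: 9.56 + 1.02×37.4662 = 47.7755.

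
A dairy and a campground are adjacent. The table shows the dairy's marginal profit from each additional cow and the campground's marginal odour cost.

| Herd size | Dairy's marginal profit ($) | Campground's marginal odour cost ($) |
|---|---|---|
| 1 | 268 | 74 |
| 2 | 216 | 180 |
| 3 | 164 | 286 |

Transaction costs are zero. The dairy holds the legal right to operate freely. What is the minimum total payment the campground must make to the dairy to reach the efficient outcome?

Left alone the dairy would choose level 3 (marginal profit stays positive).
Efficient level: k* = 2 (marginal profit ≥ marginal odour cost through 2).
The campground must at least cover the dairy's forgone profit from cutting 3→2: 164 = 164.

$164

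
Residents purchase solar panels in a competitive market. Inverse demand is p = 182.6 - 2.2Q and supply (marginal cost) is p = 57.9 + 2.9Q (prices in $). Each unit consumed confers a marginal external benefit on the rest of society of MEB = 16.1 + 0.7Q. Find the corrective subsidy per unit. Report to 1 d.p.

subsidy = $38.5 per unit

Social marginal benefit = demand + MEB = 198.7 - 1.5Q.
Set SMB = MC: 198.7 - 1.5Q = 57.9 + 2.9Q → Q* = 32.0000.
The Pigouvian subsidy equals MEB at Q*: 16.1 + 0.7×32.0000 = 38.5000.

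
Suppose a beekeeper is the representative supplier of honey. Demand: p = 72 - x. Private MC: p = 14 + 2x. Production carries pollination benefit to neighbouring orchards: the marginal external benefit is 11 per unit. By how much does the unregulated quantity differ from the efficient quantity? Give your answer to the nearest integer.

4 units

Market equilibrium (private): 14 + 2x = 72 - x → x_m = 19.3333.
Social marginal cost = private MC − MEB = 3 + 2x.
Set SMC = demand: 3 + 2x = 72 - x → x* = 23.0000.
Gap = |19.3333 − 23.0000| = 3.6667.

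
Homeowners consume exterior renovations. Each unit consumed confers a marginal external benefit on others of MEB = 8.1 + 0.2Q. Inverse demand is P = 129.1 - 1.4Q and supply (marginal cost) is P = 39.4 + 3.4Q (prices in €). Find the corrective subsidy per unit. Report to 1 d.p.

Social marginal benefit = demand + MEB = 137.2 - 1.2Q.
Set SMB = MC: 137.2 - 1.2Q = 39.4 + 3.4Q → Q* = 21.2609.
The Pigouvian subsidy equals MEB at Q*: 8.1 + 0.2×21.2609 = 12.3522.

subsidy = €12.4 per unit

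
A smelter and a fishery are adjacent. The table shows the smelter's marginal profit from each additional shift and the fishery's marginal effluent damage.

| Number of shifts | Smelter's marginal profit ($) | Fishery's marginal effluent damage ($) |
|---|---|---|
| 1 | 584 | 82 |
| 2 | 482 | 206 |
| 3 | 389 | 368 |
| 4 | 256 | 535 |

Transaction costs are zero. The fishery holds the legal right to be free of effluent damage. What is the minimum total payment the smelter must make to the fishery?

$656

Efficient level: marginal profit ≥ marginal effluent damage through level 3, so k* = 3.
With the fishery holding the right, the smelter must at least compensate total damage at k*: 82 + 206 + 368 = 656.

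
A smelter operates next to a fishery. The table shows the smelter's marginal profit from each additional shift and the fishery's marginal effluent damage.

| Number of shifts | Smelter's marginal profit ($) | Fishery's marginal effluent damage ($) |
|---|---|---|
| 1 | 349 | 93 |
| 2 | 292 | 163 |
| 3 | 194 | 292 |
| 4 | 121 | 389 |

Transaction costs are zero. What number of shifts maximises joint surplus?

2

Bargaining reaches the level where marginal profit last exceeds marginal effluent damage.
That holds through level 2 (292 ≥ 163) but not at 3 (194 < 292).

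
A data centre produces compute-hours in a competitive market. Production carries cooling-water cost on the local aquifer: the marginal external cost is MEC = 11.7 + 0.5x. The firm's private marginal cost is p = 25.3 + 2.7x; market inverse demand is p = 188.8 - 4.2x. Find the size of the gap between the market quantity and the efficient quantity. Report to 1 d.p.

3.2 units

Market equilibrium (private): 25.3 + 2.7x = 188.8 - 4.2x → x_m = 23.6957.
Social marginal cost = private MC + MEC = 37.0 + 3.2x.
Set SMC = demand: 37.0 + 3.2x = 188.8 - 4.2x → x* = 20.5135.
Gap = |23.6957 − 20.5135| = 3.1822.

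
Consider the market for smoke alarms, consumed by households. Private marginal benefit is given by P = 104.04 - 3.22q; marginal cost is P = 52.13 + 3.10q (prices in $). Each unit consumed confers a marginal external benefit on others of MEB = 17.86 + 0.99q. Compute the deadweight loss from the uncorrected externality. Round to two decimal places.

DWL = $63.37

Market equilibrium (private): 52.13 + 3.10q = 104.04 - 3.22q → q_m = 8.2136.
Social marginal benefit = demand + MEB = 121.90 - 2.23q.
Set SMB = MC: 121.90 - 2.23q = 52.13 + 3.10q → q* = 13.0901.
The welfare-loss triangle has base |q_m − q*| and height MEB(q_m) (the vertical gap between SMB and MC is zero at q* and MEB at q_m).
DWL = ½ × 4.8765 × 25.9915 = 63.3738.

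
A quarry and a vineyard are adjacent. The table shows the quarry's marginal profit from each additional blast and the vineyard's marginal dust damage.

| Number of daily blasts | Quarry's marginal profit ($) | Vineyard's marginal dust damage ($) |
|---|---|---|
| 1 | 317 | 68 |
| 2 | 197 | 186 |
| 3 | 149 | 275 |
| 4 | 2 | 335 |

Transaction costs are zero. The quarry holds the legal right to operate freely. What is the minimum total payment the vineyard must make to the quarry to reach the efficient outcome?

Left alone the quarry would choose level 4 (marginal profit stays positive).
Efficient level: k* = 2 (marginal profit ≥ marginal dust damage through 2).
The vineyard must at least cover the quarry's forgone profit from cutting 4→2: 149 + 2 = 151.

$151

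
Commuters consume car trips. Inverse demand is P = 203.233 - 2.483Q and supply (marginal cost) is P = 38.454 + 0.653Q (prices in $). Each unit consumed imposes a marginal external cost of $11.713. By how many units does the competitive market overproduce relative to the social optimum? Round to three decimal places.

Market equilibrium (private): 38.454 + 0.653Q = 203.233 - 2.483Q → Q_m = 52.5443.
Social marginal benefit = demand − MEC = 191.520 - 2.483Q.
Set SMB = MC: 191.520 - 2.483Q = 38.454 + 0.653Q → Q* = 48.8093.
Gap = |52.5443 − 48.8093| = 3.7350.

3.735 units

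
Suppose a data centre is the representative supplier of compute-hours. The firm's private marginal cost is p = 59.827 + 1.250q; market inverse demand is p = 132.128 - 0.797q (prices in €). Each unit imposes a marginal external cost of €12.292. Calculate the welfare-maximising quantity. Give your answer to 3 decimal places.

Social marginal cost = private MC + MEC = 72.119 + 1.250q.
Set SMC = demand: 72.119 + 1.250q = 132.128 - 0.797q → q* = 29.3156.

q* = 29.316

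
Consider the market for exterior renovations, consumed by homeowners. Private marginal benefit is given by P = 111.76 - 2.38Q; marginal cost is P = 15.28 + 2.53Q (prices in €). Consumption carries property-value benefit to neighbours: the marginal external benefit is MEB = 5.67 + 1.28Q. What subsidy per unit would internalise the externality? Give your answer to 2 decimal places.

subsidy = €41.69 per unit

Social marginal benefit = demand + MEB = 117.43 - 1.10Q.
Set SMB = MC: 117.43 - 1.10Q = 15.28 + 2.53Q → Q* = 28.1405.
The Pigouvian subsidy equals MEB at Q*: 5.67 + 1.28×28.1405 = 41.6898.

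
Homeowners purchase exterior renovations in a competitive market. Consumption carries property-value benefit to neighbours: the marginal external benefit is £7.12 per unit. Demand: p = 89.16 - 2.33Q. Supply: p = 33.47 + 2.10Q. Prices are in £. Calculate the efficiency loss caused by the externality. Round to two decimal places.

DWL = £5.72

Market equilibrium (private): 33.47 + 2.10Q = 89.16 - 2.33Q → Q_m = 12.5711.
Social marginal benefit = demand + MEB = 96.28 - 2.33Q.
Set SMB = MC: 96.28 - 2.33Q = 33.47 + 2.10Q → Q* = 14.1783.
Between Q* and Q_m the wedge SMB − MC runs linearly from 0 to MEB(Q_m), so the loss is a triangle.
DWL = ½ × 1.6072 × 7.1200 = 5.7216.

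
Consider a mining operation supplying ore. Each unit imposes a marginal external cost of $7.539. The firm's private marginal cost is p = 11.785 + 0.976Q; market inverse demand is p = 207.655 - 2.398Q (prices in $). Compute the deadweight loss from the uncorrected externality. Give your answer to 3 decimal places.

DWL = $8.423

Market equilibrium (private): 11.785 + 0.976Q = 207.655 - 2.398Q → Q_m = 58.0528.
Social marginal cost = private MC + MEC = 19.324 + 0.976Q.
Set SMC = demand: 19.324 + 0.976Q = 207.655 - 2.398Q → Q* = 55.8183.
The loss is the area between SMC and demand from Q* to Q_m; with linear curves that's a triangle of height MEC(Q_m).
DWL = ½ × 2.2345 × 7.5390 = 8.4229.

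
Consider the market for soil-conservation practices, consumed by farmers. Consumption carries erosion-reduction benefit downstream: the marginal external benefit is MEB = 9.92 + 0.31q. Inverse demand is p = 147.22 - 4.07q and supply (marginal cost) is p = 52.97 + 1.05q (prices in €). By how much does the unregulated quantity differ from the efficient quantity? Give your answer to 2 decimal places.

3.25 units

Market equilibrium (private): 52.97 + 1.05q = 147.22 - 4.07q → q_m = 18.4082.
Social marginal benefit = demand + MEB = 157.14 - 3.76q.
Set SMB = MC: 157.14 - 3.76q = 52.97 + 1.05q → q* = 21.6570.
Gap = |18.4082 − 21.6570| = 3.2488.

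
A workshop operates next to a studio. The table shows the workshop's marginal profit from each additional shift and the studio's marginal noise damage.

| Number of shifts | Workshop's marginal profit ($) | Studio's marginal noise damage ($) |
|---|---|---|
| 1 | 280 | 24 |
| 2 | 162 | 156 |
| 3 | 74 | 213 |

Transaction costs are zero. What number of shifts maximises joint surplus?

2

Bargaining reaches the level where marginal profit last exceeds marginal noise damage.
That holds through level 2 (162 ≥ 156) but not at 3 (74 < 213).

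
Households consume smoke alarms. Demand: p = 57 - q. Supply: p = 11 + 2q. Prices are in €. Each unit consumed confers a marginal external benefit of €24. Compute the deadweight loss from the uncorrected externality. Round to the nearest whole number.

Market equilibrium (private): 11 + 2q = 57 - q → q_m = 15.3333.
Social marginal benefit = demand + MEB = 81 - q.
Set SMB = MC: 81 - q = 11 + 2q → q* = 23.3333.
Height of the DWL triangle at q_m is SMB(q_m) − MC(q_m) = MEB(q_m) = 24.0000.
DWL = ½ × 8.0000 × 24.0000 = 96.0000.

DWL = €96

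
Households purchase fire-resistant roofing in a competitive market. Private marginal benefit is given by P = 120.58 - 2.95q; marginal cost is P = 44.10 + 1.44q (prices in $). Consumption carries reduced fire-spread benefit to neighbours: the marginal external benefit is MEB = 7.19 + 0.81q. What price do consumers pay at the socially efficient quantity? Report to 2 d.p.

P = $51.63

Social marginal benefit = demand + MEB = 127.77 - 2.14q.
Set SMB = MC: 127.77 - 2.14q = 44.10 + 1.44q → q* = 23.3715.
Consumer price on the demand curve at q*: 120.58 − 2.95×23.3715 = 51.6341.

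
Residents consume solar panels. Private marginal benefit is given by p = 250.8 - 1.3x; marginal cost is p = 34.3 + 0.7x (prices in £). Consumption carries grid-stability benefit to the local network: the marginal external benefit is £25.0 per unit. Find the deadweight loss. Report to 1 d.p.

Market equilibrium (private): 34.3 + 0.7x = 250.8 - 1.3x → x_m = 108.2500.
Social marginal benefit = demand + MEB = 275.8 - 1.3x.
Set SMB = MC: 275.8 - 1.3x = 34.3 + 0.7x → x* = 120.7500.
Between x* and x_m the wedge SMB − MC runs linearly from 0 to MEB(x_m), so the loss is a triangle.
DWL = ½ × 12.5000 × 25.0000 = 156.2500.

DWL = £156.3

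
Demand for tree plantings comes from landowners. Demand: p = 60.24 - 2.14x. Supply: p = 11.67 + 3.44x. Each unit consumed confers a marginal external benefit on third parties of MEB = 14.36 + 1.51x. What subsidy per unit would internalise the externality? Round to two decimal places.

Social marginal benefit = demand + MEB = 74.60 - 0.63x.
Set SMB = MC: 74.60 - 0.63x = 11.67 + 3.44x → x* = 15.4619.
The Pigouvian subsidy equals MEB at x*: 14.36 + 1.51×15.4619 = 37.7075.

subsidy = 37.71 per unit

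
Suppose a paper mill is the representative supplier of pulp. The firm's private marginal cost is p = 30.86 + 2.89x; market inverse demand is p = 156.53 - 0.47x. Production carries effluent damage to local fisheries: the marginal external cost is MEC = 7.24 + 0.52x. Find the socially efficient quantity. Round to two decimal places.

Social marginal cost = private MC + MEC = 38.10 + 3.41x.
Set SMC = demand: 38.10 + 3.41x = 156.53 - 0.47x → x* = 30.5232.

x* = 30.52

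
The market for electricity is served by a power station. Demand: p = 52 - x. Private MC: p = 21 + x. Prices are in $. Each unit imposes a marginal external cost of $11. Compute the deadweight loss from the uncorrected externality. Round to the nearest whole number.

DWL = $30

Market equilibrium (private): 21 + x = 52 - x → x_m = 15.5000.
Social marginal cost = private MC + MEC = 32 + x.
Set SMC = demand: 32 + x = 52 - x → x* = 10.0000.
The loss is the area between SMC and demand from x* to x_m; with linear curves that's a triangle of height MEC(x_m).
DWL = ½ × 5.5000 × 11.0000 = 30.2500.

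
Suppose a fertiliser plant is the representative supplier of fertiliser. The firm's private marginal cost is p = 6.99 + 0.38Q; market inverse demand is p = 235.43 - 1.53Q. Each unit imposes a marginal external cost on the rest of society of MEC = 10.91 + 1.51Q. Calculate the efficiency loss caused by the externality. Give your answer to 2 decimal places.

DWL = 5361.95

Market equilibrium (private): 6.99 + 0.38Q = 235.43 - 1.53Q → Q_m = 119.6021.
Social marginal cost = private MC + MEC = 17.90 + 1.89Q.
Set SMC = demand: 17.90 + 1.89Q = 235.43 - 1.53Q → Q* = 63.6053.
Between Q* and Q_m the wedge SMC − demand runs linearly from 0 to MEC(Q_m), so the loss is a triangle.
DWL = ½ × 55.9968 × 191.5092 = 5361.9512.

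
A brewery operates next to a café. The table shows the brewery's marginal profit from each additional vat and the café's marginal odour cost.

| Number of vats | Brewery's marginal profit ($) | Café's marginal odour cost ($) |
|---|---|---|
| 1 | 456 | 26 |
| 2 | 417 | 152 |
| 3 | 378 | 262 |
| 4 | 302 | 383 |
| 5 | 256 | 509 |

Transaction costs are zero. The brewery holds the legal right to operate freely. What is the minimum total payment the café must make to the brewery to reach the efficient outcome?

$558

Left alone the brewery would choose level 5 (marginal profit stays positive).
Efficient level: k* = 3 (marginal profit ≥ marginal odour cost through 3).
The café must at least cover the brewery's forgone profit from cutting 5→3: 302 + 256 = 558.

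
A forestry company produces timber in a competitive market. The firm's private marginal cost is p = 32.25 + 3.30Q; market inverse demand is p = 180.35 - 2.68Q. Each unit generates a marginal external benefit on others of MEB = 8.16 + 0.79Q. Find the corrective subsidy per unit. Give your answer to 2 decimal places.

subsidy = 31.95 per unit

Social marginal cost = private MC − MEB = 24.09 + 2.51Q.
Set SMC = demand: 24.09 + 2.51Q = 180.35 - 2.68Q → Q* = 30.1079.
The Pigouvian subsidy equals MEB at Q*: 8.16 + 0.79×30.1079 = 31.9452.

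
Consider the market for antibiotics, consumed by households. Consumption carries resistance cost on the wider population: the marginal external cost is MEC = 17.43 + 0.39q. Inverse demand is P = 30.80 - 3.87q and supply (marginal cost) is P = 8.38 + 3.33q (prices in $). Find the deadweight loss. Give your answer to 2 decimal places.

DWL = $22.90

Market equilibrium (private): 8.38 + 3.33q = 30.80 - 3.87q → q_m = 3.1139.
Social marginal benefit = demand − MEC = 13.37 - 4.26q.
Set SMB = MC: 13.37 - 4.26q = 8.38 + 3.33q → q* = 0.6574.
The loss is the area between SMB and MC from q* to q_m; with linear curves that's a triangle of height MEC(q_m).
DWL = ½ × 2.4565 × 18.6444 = 22.9000.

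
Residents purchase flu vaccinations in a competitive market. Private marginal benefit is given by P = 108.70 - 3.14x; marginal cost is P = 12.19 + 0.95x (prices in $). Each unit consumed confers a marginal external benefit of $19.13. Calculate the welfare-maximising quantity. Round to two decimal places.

Social marginal benefit = demand + MEB = 127.83 - 3.14x.
Set SMB = MC: 127.83 - 3.14x = 12.19 + 0.95x → x* = 28.2738.

x* = 28.27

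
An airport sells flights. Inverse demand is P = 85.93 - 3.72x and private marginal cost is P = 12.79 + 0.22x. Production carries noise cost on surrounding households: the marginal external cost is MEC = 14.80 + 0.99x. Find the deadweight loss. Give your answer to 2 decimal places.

DWL = 111.64

Market equilibrium (private): 12.79 + 0.22x = 85.93 - 3.72x → x_m = 18.5635.
Social marginal cost = private MC + MEC = 27.59 + 1.21x.
Set SMC = demand: 27.59 + 1.21x = 85.93 - 3.72x → x* = 11.8337.
Between x* and x_m the wedge SMC − demand runs linearly from 0 to MEC(x_m), so the loss is a triangle.
DWL = ½ × 6.7298 × 33.1778 = 111.6400.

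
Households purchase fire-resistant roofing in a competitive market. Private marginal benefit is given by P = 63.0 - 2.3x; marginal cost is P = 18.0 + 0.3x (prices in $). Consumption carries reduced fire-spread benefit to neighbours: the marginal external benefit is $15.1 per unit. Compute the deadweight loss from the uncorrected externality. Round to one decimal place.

DWL = $43.8

Market equilibrium (private): 18.0 + 0.3x = 63.0 - 2.3x → x_m = 17.3077.
Social marginal benefit = demand + MEB = 78.1 - 2.3x.
Set SMB = MC: 78.1 - 2.3x = 18.0 + 0.3x → x* = 23.1154.
The loss is the area between SMB and MC from x* to x_m; with linear curves that's a triangle of height MEB(x_m).
DWL = ½ × 5.8077 × 15.1000 = 43.8481.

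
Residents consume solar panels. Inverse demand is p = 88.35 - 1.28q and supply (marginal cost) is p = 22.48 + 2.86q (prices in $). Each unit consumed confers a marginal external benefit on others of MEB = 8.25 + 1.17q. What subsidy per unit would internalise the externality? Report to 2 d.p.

Social marginal benefit = demand + MEB = 96.60 - 0.11q.
Set SMB = MC: 96.60 - 0.11q = 22.48 + 2.86q → q* = 24.9562.
The Pigouvian subsidy equals MEB at q*: 8.25 + 1.17×24.9562 = 37.4488.

subsidy = $37.45 per unit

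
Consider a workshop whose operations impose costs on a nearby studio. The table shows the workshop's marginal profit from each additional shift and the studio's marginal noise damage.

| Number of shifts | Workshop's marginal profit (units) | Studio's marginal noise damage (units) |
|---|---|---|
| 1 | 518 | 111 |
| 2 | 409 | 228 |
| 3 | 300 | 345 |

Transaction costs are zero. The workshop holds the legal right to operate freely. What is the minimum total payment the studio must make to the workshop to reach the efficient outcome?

300

Left alone the workshop would choose level 3 (marginal profit stays positive).
Efficient level: k* = 2 (marginal profit ≥ marginal noise damage through 2).
The studio must at least cover the workshop's forgone profit from cutting 3→2: 300 = 300.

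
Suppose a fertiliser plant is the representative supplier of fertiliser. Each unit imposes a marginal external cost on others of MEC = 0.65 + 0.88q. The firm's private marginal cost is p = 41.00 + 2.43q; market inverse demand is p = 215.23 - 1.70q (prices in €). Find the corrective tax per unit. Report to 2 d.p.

Social marginal cost = private MC + MEC = 41.65 + 3.31q.
Set SMC = demand: 41.65 + 3.31q = 215.23 - 1.70q → q* = 34.6467.
The Pigouvian tax equals MEC at q*: 0.65 + 0.88×34.6467 = 31.1391.

tax = €31.14 per unit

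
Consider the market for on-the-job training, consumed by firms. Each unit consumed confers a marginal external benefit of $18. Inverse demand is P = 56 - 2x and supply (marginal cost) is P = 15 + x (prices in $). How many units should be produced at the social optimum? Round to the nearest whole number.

x* = 20

Social marginal benefit = demand + MEB = 74 - 2x.
Set SMB = MC: 74 - 2x = 15 + x → x* = 19.6667.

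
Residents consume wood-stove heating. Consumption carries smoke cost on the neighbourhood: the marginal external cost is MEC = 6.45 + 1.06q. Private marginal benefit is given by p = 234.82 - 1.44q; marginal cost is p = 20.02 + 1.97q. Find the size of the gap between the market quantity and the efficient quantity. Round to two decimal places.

16.38 units

Market equilibrium (private): 20.02 + 1.97q = 234.82 - 1.44q → q_m = 62.9912.
Social marginal benefit = demand − MEC = 228.37 - 2.50q.
Set SMB = MC: 228.37 - 2.50q = 20.02 + 1.97q → q* = 46.6107.
Gap = |62.9912 − 46.6107| = 16.3805.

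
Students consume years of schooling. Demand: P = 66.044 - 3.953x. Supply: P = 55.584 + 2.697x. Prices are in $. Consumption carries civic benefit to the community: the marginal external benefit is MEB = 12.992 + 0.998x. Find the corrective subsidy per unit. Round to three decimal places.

Social marginal benefit = demand + MEB = 79.036 - 2.955x.
Set SMB = MC: 79.036 - 2.955x = 55.584 + 2.697x → x* = 4.1493.
The Pigouvian subsidy equals MEB at x*: 12.992 + 0.998×4.1493 = 17.1330.

subsidy = $17.133 per unit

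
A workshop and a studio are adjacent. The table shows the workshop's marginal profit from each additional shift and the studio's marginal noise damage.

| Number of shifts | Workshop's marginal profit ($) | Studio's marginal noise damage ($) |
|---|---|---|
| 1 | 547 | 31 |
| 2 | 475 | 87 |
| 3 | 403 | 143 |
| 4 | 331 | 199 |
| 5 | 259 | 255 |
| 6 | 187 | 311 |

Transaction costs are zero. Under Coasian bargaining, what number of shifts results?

Bargaining reaches the level where marginal profit last exceeds marginal noise damage.
That holds through level 5 (259 ≥ 255) but not at 6 (187 < 311).

5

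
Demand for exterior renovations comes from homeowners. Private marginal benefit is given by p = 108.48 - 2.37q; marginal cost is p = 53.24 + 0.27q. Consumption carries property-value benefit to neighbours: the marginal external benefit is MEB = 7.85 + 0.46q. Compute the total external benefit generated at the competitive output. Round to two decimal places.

264.95

Market equilibrium (private): 53.24 + 0.27q = 108.48 - 2.37q → q_m = 20.9242.
Total external benefit = ∫₀^{q_m} (7.85 + 0.46q) dq = 7.85×20.9242 + ½×0.46×20.9242² = 264.9541.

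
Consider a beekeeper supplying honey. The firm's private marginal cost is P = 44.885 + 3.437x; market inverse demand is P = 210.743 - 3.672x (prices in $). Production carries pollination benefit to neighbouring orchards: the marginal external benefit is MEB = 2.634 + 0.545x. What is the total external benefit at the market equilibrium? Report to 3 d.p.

Market equilibrium (private): 44.885 + 3.437x = 210.743 - 3.672x → x_m = 23.3307.
Total external benefit = ∫₀^{x_m} (2.634 + 0.545x) dx = 2.634×23.3307 + ½×0.545×23.3307² = 209.7807.

$209.781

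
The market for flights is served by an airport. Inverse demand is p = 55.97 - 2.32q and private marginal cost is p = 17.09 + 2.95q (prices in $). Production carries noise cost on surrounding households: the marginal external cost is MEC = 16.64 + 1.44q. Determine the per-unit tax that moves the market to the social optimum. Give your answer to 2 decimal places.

tax = $21.41 per unit

Social marginal cost = private MC + MEC = 33.73 + 4.39q.
Set SMC = demand: 33.73 + 4.39q = 55.97 - 2.32q → q* = 3.3145.
The Pigouvian tax equals MEC at q*: 16.64 + 1.44×3.3145 = 21.4129.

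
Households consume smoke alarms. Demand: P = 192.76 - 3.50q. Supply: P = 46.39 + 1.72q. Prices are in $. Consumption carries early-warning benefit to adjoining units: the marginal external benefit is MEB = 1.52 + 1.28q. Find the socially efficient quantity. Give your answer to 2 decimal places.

q* = 37.54

Social marginal benefit = demand + MEB = 194.28 - 2.22q.
Set SMB = MC: 194.28 - 2.22q = 46.39 + 1.72q → q* = 37.5355.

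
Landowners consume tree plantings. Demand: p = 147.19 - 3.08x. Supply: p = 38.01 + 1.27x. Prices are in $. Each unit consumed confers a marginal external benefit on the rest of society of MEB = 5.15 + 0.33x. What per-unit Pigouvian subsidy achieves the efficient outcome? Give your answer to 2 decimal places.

subsidy = $14.54 per unit

Social marginal benefit = demand + MEB = 152.34 - 2.75x.
Set SMB = MC: 152.34 - 2.75x = 38.01 + 1.27x → x* = 28.4403.
The Pigouvian subsidy equals MEB at x*: 5.15 + 0.33×28.4403 = 14.5353.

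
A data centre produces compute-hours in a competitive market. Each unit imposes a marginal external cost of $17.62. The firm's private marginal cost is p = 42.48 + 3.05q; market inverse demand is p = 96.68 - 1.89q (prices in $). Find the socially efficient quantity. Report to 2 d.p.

q* = 7.40

Social marginal cost = private MC + MEC = 60.10 + 3.05q.
Set SMC = demand: 60.10 + 3.05q = 96.68 - 1.89q → q* = 7.4049.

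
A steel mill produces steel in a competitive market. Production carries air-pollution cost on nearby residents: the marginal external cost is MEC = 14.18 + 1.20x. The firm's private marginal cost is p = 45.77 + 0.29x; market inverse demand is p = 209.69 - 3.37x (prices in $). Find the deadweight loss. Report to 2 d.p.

Market equilibrium (private): 45.77 + 0.29x = 209.69 - 3.37x → x_m = 44.7869.
Social marginal cost = private MC + MEC = 59.95 + 1.49x.
Set SMC = demand: 59.95 + 1.49x = 209.69 - 3.37x → x* = 30.8107.
Between x* and x_m the wedge SMC − demand runs linearly from 0 to MEC(x_m), so the loss is a triangle.
DWL = ½ × 13.9762 × 67.9243 = 474.6618.

DWL = $474.66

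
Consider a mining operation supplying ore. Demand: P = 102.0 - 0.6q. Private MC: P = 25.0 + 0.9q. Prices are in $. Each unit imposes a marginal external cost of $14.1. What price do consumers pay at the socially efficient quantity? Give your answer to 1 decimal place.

P = $76.8

Social marginal cost = private MC + MEC = 39.1 + 0.9q.
Set SMC = demand: 39.1 + 0.9q = 102.0 - 0.6q → q* = 41.9333.
Consumer price on the demand curve at q*: 102.0 − 0.6×41.9333 = 76.8400.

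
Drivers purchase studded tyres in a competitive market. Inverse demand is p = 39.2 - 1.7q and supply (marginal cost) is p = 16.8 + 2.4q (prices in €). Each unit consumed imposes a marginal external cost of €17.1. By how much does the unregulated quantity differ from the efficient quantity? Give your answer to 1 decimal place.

4.2 units

Market equilibrium (private): 16.8 + 2.4q = 39.2 - 1.7q → q_m = 5.4634.
Social marginal benefit = demand − MEC = 22.1 - 1.7q.
Set SMB = MC: 22.1 - 1.7q = 16.8 + 2.4q → q* = 1.2927.
Gap = |5.4634 − 1.2927| = 4.1707.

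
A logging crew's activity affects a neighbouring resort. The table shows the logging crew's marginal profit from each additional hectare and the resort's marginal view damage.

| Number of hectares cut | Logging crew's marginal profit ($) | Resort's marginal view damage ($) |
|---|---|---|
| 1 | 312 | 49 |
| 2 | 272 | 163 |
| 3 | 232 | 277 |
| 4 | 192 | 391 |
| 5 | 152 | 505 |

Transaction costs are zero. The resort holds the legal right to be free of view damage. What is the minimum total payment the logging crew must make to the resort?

$212

Efficient level: marginal profit ≥ marginal view damage through level 2, so k* = 2.
With the resort holding the right, the logging crew must at least compensate total damage at k*: 49 + 163 = 212.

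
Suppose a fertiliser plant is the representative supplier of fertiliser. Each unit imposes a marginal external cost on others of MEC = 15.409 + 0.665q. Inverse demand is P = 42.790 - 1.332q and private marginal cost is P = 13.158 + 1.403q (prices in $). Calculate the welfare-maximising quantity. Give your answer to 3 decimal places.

Social marginal cost = private MC + MEC = 28.567 + 2.068q.
Set SMC = demand: 28.567 + 2.068q = 42.790 - 1.332q → q* = 4.1832.

q* = 4.183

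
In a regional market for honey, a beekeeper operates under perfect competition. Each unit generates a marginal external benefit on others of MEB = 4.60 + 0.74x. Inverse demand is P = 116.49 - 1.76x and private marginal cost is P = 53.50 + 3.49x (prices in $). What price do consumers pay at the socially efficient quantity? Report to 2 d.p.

P = $90.11

Social marginal cost = private MC − MEB = 48.90 + 2.75x.
Set SMC = demand: 48.90 + 2.75x = 116.49 - 1.76x → x* = 14.9867.
Consumer price on the demand curve at x*: 116.49 − 1.76×14.9867 = 90.1134.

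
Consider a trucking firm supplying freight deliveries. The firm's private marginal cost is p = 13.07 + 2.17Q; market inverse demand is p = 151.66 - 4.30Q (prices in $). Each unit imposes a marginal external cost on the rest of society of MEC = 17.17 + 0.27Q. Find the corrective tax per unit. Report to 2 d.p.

tax = $22.03 per unit

Social marginal cost = private MC + MEC = 30.24 + 2.44Q.
Set SMC = demand: 30.24 + 2.44Q = 151.66 - 4.30Q → Q* = 18.0148.
The Pigouvian tax equals MEC at Q*: 17.17 + 0.27×18.0148 = 22.0340.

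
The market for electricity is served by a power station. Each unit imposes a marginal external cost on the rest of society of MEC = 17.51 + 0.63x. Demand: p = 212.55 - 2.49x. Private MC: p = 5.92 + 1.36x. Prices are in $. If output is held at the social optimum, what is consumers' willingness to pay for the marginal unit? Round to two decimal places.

Social marginal cost = private MC + MEC = 23.43 + 1.99x.
Set SMC = demand: 23.43 + 1.99x = 212.55 - 2.49x → x* = 42.2143.
Consumer price on the demand curve at x*: 212.55 − 2.49×42.2143 = 107.4364.

P = $107.44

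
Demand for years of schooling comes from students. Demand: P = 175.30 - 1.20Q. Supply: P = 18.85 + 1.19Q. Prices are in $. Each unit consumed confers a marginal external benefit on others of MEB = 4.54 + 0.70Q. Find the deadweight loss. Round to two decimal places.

DWL = $750.40

Market equilibrium (private): 18.85 + 1.19Q = 175.30 - 1.20Q → Q_m = 65.4603.
Social marginal benefit = demand + MEB = 179.84 - 0.50Q.
Set SMB = MC: 179.84 - 0.50Q = 18.85 + 1.19Q → Q* = 95.2604.
Between Q* and Q_m the wedge SMB − MC runs linearly from 0 to MEB(Q_m), so the loss is a triangle.
DWL = ½ × 29.8001 × 50.3622 = 750.3993.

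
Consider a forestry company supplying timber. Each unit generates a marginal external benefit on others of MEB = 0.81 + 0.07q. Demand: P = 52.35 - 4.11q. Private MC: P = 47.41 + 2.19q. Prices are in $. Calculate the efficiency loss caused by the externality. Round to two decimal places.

Market equilibrium (private): 47.41 + 2.19q = 52.35 - 4.11q → q_m = 0.7841.
Social marginal cost = private MC − MEB = 46.60 + 2.12q.
Set SMC = demand: 46.60 + 2.12q = 52.35 - 4.11q → q* = 0.9230.
Between q* and q_m the wedge demand − SMC runs linearly from 0 to MEB(q_m), so the loss is a triangle.
DWL = ½ × 0.1389 × 0.8649 = 0.0601.

DWL = $0.06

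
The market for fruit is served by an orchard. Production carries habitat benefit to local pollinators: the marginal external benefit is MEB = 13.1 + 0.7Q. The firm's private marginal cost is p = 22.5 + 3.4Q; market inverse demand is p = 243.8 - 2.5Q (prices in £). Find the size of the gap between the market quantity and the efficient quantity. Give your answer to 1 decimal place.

7.6 units

Market equilibrium (private): 22.5 + 3.4Q = 243.8 - 2.5Q → Q_m = 37.5085.
Social marginal cost = private MC − MEB = 9.4 + 2.7Q.
Set SMC = demand: 9.4 + 2.7Q = 243.8 - 2.5Q → Q* = 45.0769.
Gap = |37.5085 − 45.0769| = 7.5684.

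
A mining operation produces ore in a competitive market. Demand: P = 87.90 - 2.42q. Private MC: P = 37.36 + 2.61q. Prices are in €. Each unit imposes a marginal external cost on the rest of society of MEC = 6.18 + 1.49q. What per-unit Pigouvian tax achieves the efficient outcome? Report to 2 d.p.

tax = €16.32 per unit

Social marginal cost = private MC + MEC = 43.54 + 4.10q.
Set SMC = demand: 43.54 + 4.10q = 87.90 - 2.42q → q* = 6.8037.
The Pigouvian tax equals MEC at q*: 6.18 + 1.49×6.8037 = 16.3175.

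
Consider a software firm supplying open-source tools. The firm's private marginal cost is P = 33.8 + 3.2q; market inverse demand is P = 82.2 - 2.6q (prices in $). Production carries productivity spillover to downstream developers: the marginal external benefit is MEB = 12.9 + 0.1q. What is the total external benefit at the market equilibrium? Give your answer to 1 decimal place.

$111.1

Market equilibrium (private): 33.8 + 3.2q = 82.2 - 2.6q → q_m = 8.3448.
Total external benefit = ∫₀^{q_m} (12.9 + 0.1q) dq = 12.9×8.3448 + ½×0.1×8.3448² = 111.1297.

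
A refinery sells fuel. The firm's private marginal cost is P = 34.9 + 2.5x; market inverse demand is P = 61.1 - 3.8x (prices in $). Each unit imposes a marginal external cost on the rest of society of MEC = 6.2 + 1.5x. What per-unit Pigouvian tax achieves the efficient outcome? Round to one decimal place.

Social marginal cost = private MC + MEC = 41.1 + 4.0x.
Set SMC = demand: 41.1 + 4.0x = 61.1 - 3.8x → x* = 2.5641.
The Pigouvian tax equals MEC at x*: 6.2 + 1.5×2.5641 = 10.0462.

tax = $10.0 per unit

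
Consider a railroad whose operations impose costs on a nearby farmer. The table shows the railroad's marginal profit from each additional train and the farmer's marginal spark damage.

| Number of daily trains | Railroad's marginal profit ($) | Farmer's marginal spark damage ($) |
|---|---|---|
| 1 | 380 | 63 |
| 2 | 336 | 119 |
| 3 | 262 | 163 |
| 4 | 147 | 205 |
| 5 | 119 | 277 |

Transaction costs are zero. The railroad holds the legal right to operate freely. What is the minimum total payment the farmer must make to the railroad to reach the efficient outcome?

Left alone the railroad would choose level 5 (marginal profit stays positive).
Efficient level: k* = 3 (marginal profit ≥ marginal spark damage through 3).
The farmer must at least cover the railroad's forgone profit from cutting 5→3: 147 + 119 = 266.

$266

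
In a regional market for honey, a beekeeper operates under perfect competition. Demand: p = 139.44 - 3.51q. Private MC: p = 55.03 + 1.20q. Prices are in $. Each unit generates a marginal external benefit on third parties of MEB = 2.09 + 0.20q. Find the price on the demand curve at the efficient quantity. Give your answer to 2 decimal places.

Social marginal cost = private MC − MEB = 52.94 + q.
Set SMC = demand: 52.94 + q = 139.44 - 3.51q → q* = 19.1796.
Consumer price on the demand curve at q*: 139.44 − 3.51×19.1796 = 72.1196.

P = $72.12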